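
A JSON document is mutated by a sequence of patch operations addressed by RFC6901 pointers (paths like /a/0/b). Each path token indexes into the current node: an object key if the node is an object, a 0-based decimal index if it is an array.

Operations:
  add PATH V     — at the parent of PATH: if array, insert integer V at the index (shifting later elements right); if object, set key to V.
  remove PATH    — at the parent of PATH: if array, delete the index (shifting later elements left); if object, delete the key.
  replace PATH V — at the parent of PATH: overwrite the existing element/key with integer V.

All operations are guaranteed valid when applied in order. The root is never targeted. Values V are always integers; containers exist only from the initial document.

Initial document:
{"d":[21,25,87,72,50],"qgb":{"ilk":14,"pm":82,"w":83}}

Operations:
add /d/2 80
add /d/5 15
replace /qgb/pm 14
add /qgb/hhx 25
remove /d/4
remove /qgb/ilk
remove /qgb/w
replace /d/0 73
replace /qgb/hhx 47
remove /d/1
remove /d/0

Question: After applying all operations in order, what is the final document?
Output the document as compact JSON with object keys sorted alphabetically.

Answer: {"d":[80,87,15,50],"qgb":{"hhx":47,"pm":14}}

Derivation:
After op 1 (add /d/2 80): {"d":[21,25,80,87,72,50],"qgb":{"ilk":14,"pm":82,"w":83}}
After op 2 (add /d/5 15): {"d":[21,25,80,87,72,15,50],"qgb":{"ilk":14,"pm":82,"w":83}}
After op 3 (replace /qgb/pm 14): {"d":[21,25,80,87,72,15,50],"qgb":{"ilk":14,"pm":14,"w":83}}
After op 4 (add /qgb/hhx 25): {"d":[21,25,80,87,72,15,50],"qgb":{"hhx":25,"ilk":14,"pm":14,"w":83}}
After op 5 (remove /d/4): {"d":[21,25,80,87,15,50],"qgb":{"hhx":25,"ilk":14,"pm":14,"w":83}}
After op 6 (remove /qgb/ilk): {"d":[21,25,80,87,15,50],"qgb":{"hhx":25,"pm":14,"w":83}}
After op 7 (remove /qgb/w): {"d":[21,25,80,87,15,50],"qgb":{"hhx":25,"pm":14}}
After op 8 (replace /d/0 73): {"d":[73,25,80,87,15,50],"qgb":{"hhx":25,"pm":14}}
After op 9 (replace /qgb/hhx 47): {"d":[73,25,80,87,15,50],"qgb":{"hhx":47,"pm":14}}
After op 10 (remove /d/1): {"d":[73,80,87,15,50],"qgb":{"hhx":47,"pm":14}}
After op 11 (remove /d/0): {"d":[80,87,15,50],"qgb":{"hhx":47,"pm":14}}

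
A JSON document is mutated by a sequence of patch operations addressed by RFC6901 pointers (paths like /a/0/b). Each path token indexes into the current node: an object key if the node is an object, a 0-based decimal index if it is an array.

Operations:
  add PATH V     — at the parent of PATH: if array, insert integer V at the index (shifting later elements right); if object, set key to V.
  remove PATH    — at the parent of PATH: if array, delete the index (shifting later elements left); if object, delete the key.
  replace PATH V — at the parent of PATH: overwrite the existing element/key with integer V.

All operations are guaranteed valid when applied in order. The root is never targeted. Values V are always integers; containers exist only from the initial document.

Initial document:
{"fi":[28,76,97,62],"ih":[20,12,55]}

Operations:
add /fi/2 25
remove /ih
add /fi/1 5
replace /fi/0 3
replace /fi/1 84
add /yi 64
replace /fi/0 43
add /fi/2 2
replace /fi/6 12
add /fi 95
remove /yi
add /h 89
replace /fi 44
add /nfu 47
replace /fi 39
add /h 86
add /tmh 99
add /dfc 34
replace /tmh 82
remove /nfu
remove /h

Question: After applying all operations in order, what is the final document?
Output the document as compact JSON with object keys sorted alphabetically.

Answer: {"dfc":34,"fi":39,"tmh":82}

Derivation:
After op 1 (add /fi/2 25): {"fi":[28,76,25,97,62],"ih":[20,12,55]}
After op 2 (remove /ih): {"fi":[28,76,25,97,62]}
After op 3 (add /fi/1 5): {"fi":[28,5,76,25,97,62]}
After op 4 (replace /fi/0 3): {"fi":[3,5,76,25,97,62]}
After op 5 (replace /fi/1 84): {"fi":[3,84,76,25,97,62]}
After op 6 (add /yi 64): {"fi":[3,84,76,25,97,62],"yi":64}
After op 7 (replace /fi/0 43): {"fi":[43,84,76,25,97,62],"yi":64}
After op 8 (add /fi/2 2): {"fi":[43,84,2,76,25,97,62],"yi":64}
After op 9 (replace /fi/6 12): {"fi":[43,84,2,76,25,97,12],"yi":64}
After op 10 (add /fi 95): {"fi":95,"yi":64}
After op 11 (remove /yi): {"fi":95}
After op 12 (add /h 89): {"fi":95,"h":89}
After op 13 (replace /fi 44): {"fi":44,"h":89}
After op 14 (add /nfu 47): {"fi":44,"h":89,"nfu":47}
After op 15 (replace /fi 39): {"fi":39,"h":89,"nfu":47}
After op 16 (add /h 86): {"fi":39,"h":86,"nfu":47}
After op 17 (add /tmh 99): {"fi":39,"h":86,"nfu":47,"tmh":99}
After op 18 (add /dfc 34): {"dfc":34,"fi":39,"h":86,"nfu":47,"tmh":99}
After op 19 (replace /tmh 82): {"dfc":34,"fi":39,"h":86,"nfu":47,"tmh":82}
After op 20 (remove /nfu): {"dfc":34,"fi":39,"h":86,"tmh":82}
After op 21 (remove /h): {"dfc":34,"fi":39,"tmh":82}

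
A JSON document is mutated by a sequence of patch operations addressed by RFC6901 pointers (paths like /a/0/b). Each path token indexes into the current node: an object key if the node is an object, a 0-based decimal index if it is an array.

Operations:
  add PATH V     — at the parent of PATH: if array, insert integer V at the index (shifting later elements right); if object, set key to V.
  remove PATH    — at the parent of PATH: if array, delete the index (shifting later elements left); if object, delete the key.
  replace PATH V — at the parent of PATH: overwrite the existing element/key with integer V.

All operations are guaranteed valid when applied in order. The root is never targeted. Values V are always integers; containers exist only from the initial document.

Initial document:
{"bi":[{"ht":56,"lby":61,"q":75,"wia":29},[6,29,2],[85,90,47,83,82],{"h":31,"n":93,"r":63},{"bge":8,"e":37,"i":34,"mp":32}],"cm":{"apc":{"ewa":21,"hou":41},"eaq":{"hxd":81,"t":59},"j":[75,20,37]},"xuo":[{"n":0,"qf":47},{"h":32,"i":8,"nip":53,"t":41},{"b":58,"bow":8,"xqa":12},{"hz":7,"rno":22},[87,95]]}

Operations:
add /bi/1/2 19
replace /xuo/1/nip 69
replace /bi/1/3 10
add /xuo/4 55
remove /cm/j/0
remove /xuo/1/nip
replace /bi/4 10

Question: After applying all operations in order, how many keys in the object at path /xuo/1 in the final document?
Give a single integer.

After op 1 (add /bi/1/2 19): {"bi":[{"ht":56,"lby":61,"q":75,"wia":29},[6,29,19,2],[85,90,47,83,82],{"h":31,"n":93,"r":63},{"bge":8,"e":37,"i":34,"mp":32}],"cm":{"apc":{"ewa":21,"hou":41},"eaq":{"hxd":81,"t":59},"j":[75,20,37]},"xuo":[{"n":0,"qf":47},{"h":32,"i":8,"nip":53,"t":41},{"b":58,"bow":8,"xqa":12},{"hz":7,"rno":22},[87,95]]}
After op 2 (replace /xuo/1/nip 69): {"bi":[{"ht":56,"lby":61,"q":75,"wia":29},[6,29,19,2],[85,90,47,83,82],{"h":31,"n":93,"r":63},{"bge":8,"e":37,"i":34,"mp":32}],"cm":{"apc":{"ewa":21,"hou":41},"eaq":{"hxd":81,"t":59},"j":[75,20,37]},"xuo":[{"n":0,"qf":47},{"h":32,"i":8,"nip":69,"t":41},{"b":58,"bow":8,"xqa":12},{"hz":7,"rno":22},[87,95]]}
After op 3 (replace /bi/1/3 10): {"bi":[{"ht":56,"lby":61,"q":75,"wia":29},[6,29,19,10],[85,90,47,83,82],{"h":31,"n":93,"r":63},{"bge":8,"e":37,"i":34,"mp":32}],"cm":{"apc":{"ewa":21,"hou":41},"eaq":{"hxd":81,"t":59},"j":[75,20,37]},"xuo":[{"n":0,"qf":47},{"h":32,"i":8,"nip":69,"t":41},{"b":58,"bow":8,"xqa":12},{"hz":7,"rno":22},[87,95]]}
After op 4 (add /xuo/4 55): {"bi":[{"ht":56,"lby":61,"q":75,"wia":29},[6,29,19,10],[85,90,47,83,82],{"h":31,"n":93,"r":63},{"bge":8,"e":37,"i":34,"mp":32}],"cm":{"apc":{"ewa":21,"hou":41},"eaq":{"hxd":81,"t":59},"j":[75,20,37]},"xuo":[{"n":0,"qf":47},{"h":32,"i":8,"nip":69,"t":41},{"b":58,"bow":8,"xqa":12},{"hz":7,"rno":22},55,[87,95]]}
After op 5 (remove /cm/j/0): {"bi":[{"ht":56,"lby":61,"q":75,"wia":29},[6,29,19,10],[85,90,47,83,82],{"h":31,"n":93,"r":63},{"bge":8,"e":37,"i":34,"mp":32}],"cm":{"apc":{"ewa":21,"hou":41},"eaq":{"hxd":81,"t":59},"j":[20,37]},"xuo":[{"n":0,"qf":47},{"h":32,"i":8,"nip":69,"t":41},{"b":58,"bow":8,"xqa":12},{"hz":7,"rno":22},55,[87,95]]}
After op 6 (remove /xuo/1/nip): {"bi":[{"ht":56,"lby":61,"q":75,"wia":29},[6,29,19,10],[85,90,47,83,82],{"h":31,"n":93,"r":63},{"bge":8,"e":37,"i":34,"mp":32}],"cm":{"apc":{"ewa":21,"hou":41},"eaq":{"hxd":81,"t":59},"j":[20,37]},"xuo":[{"n":0,"qf":47},{"h":32,"i":8,"t":41},{"b":58,"bow":8,"xqa":12},{"hz":7,"rno":22},55,[87,95]]}
After op 7 (replace /bi/4 10): {"bi":[{"ht":56,"lby":61,"q":75,"wia":29},[6,29,19,10],[85,90,47,83,82],{"h":31,"n":93,"r":63},10],"cm":{"apc":{"ewa":21,"hou":41},"eaq":{"hxd":81,"t":59},"j":[20,37]},"xuo":[{"n":0,"qf":47},{"h":32,"i":8,"t":41},{"b":58,"bow":8,"xqa":12},{"hz":7,"rno":22},55,[87,95]]}
Size at path /xuo/1: 3

Answer: 3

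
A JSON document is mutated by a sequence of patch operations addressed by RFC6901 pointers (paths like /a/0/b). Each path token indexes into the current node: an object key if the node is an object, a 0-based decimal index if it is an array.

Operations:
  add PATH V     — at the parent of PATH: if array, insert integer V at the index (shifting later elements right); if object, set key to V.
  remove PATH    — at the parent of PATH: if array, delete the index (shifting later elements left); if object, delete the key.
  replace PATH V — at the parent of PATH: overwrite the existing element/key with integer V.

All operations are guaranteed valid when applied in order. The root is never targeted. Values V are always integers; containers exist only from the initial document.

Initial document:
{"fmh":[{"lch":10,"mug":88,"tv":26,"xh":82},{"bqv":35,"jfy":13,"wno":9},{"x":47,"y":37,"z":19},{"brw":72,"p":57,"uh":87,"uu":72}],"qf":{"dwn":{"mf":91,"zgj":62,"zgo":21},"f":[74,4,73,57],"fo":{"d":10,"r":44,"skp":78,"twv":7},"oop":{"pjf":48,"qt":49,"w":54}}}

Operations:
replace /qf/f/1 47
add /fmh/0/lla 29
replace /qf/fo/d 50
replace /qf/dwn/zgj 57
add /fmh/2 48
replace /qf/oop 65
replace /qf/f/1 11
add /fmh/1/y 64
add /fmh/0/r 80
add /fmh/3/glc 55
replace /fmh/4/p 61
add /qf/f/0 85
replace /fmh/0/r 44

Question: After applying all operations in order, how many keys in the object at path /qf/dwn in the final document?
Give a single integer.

Answer: 3

Derivation:
After op 1 (replace /qf/f/1 47): {"fmh":[{"lch":10,"mug":88,"tv":26,"xh":82},{"bqv":35,"jfy":13,"wno":9},{"x":47,"y":37,"z":19},{"brw":72,"p":57,"uh":87,"uu":72}],"qf":{"dwn":{"mf":91,"zgj":62,"zgo":21},"f":[74,47,73,57],"fo":{"d":10,"r":44,"skp":78,"twv":7},"oop":{"pjf":48,"qt":49,"w":54}}}
After op 2 (add /fmh/0/lla 29): {"fmh":[{"lch":10,"lla":29,"mug":88,"tv":26,"xh":82},{"bqv":35,"jfy":13,"wno":9},{"x":47,"y":37,"z":19},{"brw":72,"p":57,"uh":87,"uu":72}],"qf":{"dwn":{"mf":91,"zgj":62,"zgo":21},"f":[74,47,73,57],"fo":{"d":10,"r":44,"skp":78,"twv":7},"oop":{"pjf":48,"qt":49,"w":54}}}
After op 3 (replace /qf/fo/d 50): {"fmh":[{"lch":10,"lla":29,"mug":88,"tv":26,"xh":82},{"bqv":35,"jfy":13,"wno":9},{"x":47,"y":37,"z":19},{"brw":72,"p":57,"uh":87,"uu":72}],"qf":{"dwn":{"mf":91,"zgj":62,"zgo":21},"f":[74,47,73,57],"fo":{"d":50,"r":44,"skp":78,"twv":7},"oop":{"pjf":48,"qt":49,"w":54}}}
After op 4 (replace /qf/dwn/zgj 57): {"fmh":[{"lch":10,"lla":29,"mug":88,"tv":26,"xh":82},{"bqv":35,"jfy":13,"wno":9},{"x":47,"y":37,"z":19},{"brw":72,"p":57,"uh":87,"uu":72}],"qf":{"dwn":{"mf":91,"zgj":57,"zgo":21},"f":[74,47,73,57],"fo":{"d":50,"r":44,"skp":78,"twv":7},"oop":{"pjf":48,"qt":49,"w":54}}}
After op 5 (add /fmh/2 48): {"fmh":[{"lch":10,"lla":29,"mug":88,"tv":26,"xh":82},{"bqv":35,"jfy":13,"wno":9},48,{"x":47,"y":37,"z":19},{"brw":72,"p":57,"uh":87,"uu":72}],"qf":{"dwn":{"mf":91,"zgj":57,"zgo":21},"f":[74,47,73,57],"fo":{"d":50,"r":44,"skp":78,"twv":7},"oop":{"pjf":48,"qt":49,"w":54}}}
After op 6 (replace /qf/oop 65): {"fmh":[{"lch":10,"lla":29,"mug":88,"tv":26,"xh":82},{"bqv":35,"jfy":13,"wno":9},48,{"x":47,"y":37,"z":19},{"brw":72,"p":57,"uh":87,"uu":72}],"qf":{"dwn":{"mf":91,"zgj":57,"zgo":21},"f":[74,47,73,57],"fo":{"d":50,"r":44,"skp":78,"twv":7},"oop":65}}
After op 7 (replace /qf/f/1 11): {"fmh":[{"lch":10,"lla":29,"mug":88,"tv":26,"xh":82},{"bqv":35,"jfy":13,"wno":9},48,{"x":47,"y":37,"z":19},{"brw":72,"p":57,"uh":87,"uu":72}],"qf":{"dwn":{"mf":91,"zgj":57,"zgo":21},"f":[74,11,73,57],"fo":{"d":50,"r":44,"skp":78,"twv":7},"oop":65}}
After op 8 (add /fmh/1/y 64): {"fmh":[{"lch":10,"lla":29,"mug":88,"tv":26,"xh":82},{"bqv":35,"jfy":13,"wno":9,"y":64},48,{"x":47,"y":37,"z":19},{"brw":72,"p":57,"uh":87,"uu":72}],"qf":{"dwn":{"mf":91,"zgj":57,"zgo":21},"f":[74,11,73,57],"fo":{"d":50,"r":44,"skp":78,"twv":7},"oop":65}}
After op 9 (add /fmh/0/r 80): {"fmh":[{"lch":10,"lla":29,"mug":88,"r":80,"tv":26,"xh":82},{"bqv":35,"jfy":13,"wno":9,"y":64},48,{"x":47,"y":37,"z":19},{"brw":72,"p":57,"uh":87,"uu":72}],"qf":{"dwn":{"mf":91,"zgj":57,"zgo":21},"f":[74,11,73,57],"fo":{"d":50,"r":44,"skp":78,"twv":7},"oop":65}}
After op 10 (add /fmh/3/glc 55): {"fmh":[{"lch":10,"lla":29,"mug":88,"r":80,"tv":26,"xh":82},{"bqv":35,"jfy":13,"wno":9,"y":64},48,{"glc":55,"x":47,"y":37,"z":19},{"brw":72,"p":57,"uh":87,"uu":72}],"qf":{"dwn":{"mf":91,"zgj":57,"zgo":21},"f":[74,11,73,57],"fo":{"d":50,"r":44,"skp":78,"twv":7},"oop":65}}
After op 11 (replace /fmh/4/p 61): {"fmh":[{"lch":10,"lla":29,"mug":88,"r":80,"tv":26,"xh":82},{"bqv":35,"jfy":13,"wno":9,"y":64},48,{"glc":55,"x":47,"y":37,"z":19},{"brw":72,"p":61,"uh":87,"uu":72}],"qf":{"dwn":{"mf":91,"zgj":57,"zgo":21},"f":[74,11,73,57],"fo":{"d":50,"r":44,"skp":78,"twv":7},"oop":65}}
After op 12 (add /qf/f/0 85): {"fmh":[{"lch":10,"lla":29,"mug":88,"r":80,"tv":26,"xh":82},{"bqv":35,"jfy":13,"wno":9,"y":64},48,{"glc":55,"x":47,"y":37,"z":19},{"brw":72,"p":61,"uh":87,"uu":72}],"qf":{"dwn":{"mf":91,"zgj":57,"zgo":21},"f":[85,74,11,73,57],"fo":{"d":50,"r":44,"skp":78,"twv":7},"oop":65}}
After op 13 (replace /fmh/0/r 44): {"fmh":[{"lch":10,"lla":29,"mug":88,"r":44,"tv":26,"xh":82},{"bqv":35,"jfy":13,"wno":9,"y":64},48,{"glc":55,"x":47,"y":37,"z":19},{"brw":72,"p":61,"uh":87,"uu":72}],"qf":{"dwn":{"mf":91,"zgj":57,"zgo":21},"f":[85,74,11,73,57],"fo":{"d":50,"r":44,"skp":78,"twv":7},"oop":65}}
Size at path /qf/dwn: 3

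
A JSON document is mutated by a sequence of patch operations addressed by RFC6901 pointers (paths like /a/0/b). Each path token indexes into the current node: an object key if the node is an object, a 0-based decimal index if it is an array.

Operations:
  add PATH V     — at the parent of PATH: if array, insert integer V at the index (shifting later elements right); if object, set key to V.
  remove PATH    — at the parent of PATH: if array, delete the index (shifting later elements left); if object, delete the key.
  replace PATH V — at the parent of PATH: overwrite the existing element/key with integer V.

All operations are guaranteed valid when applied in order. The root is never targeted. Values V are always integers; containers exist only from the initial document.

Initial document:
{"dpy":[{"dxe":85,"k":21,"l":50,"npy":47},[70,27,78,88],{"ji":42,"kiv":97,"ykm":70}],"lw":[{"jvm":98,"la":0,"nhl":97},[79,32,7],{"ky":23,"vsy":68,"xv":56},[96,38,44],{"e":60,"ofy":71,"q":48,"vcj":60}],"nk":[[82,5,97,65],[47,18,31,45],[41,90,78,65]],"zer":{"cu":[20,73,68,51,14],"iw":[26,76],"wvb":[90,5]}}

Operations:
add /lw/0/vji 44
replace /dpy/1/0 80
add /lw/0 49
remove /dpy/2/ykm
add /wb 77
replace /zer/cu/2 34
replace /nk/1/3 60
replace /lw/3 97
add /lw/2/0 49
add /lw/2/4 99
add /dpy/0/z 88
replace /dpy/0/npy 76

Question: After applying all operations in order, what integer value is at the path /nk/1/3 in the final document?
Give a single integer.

Answer: 60

Derivation:
After op 1 (add /lw/0/vji 44): {"dpy":[{"dxe":85,"k":21,"l":50,"npy":47},[70,27,78,88],{"ji":42,"kiv":97,"ykm":70}],"lw":[{"jvm":98,"la":0,"nhl":97,"vji":44},[79,32,7],{"ky":23,"vsy":68,"xv":56},[96,38,44],{"e":60,"ofy":71,"q":48,"vcj":60}],"nk":[[82,5,97,65],[47,18,31,45],[41,90,78,65]],"zer":{"cu":[20,73,68,51,14],"iw":[26,76],"wvb":[90,5]}}
After op 2 (replace /dpy/1/0 80): {"dpy":[{"dxe":85,"k":21,"l":50,"npy":47},[80,27,78,88],{"ji":42,"kiv":97,"ykm":70}],"lw":[{"jvm":98,"la":0,"nhl":97,"vji":44},[79,32,7],{"ky":23,"vsy":68,"xv":56},[96,38,44],{"e":60,"ofy":71,"q":48,"vcj":60}],"nk":[[82,5,97,65],[47,18,31,45],[41,90,78,65]],"zer":{"cu":[20,73,68,51,14],"iw":[26,76],"wvb":[90,5]}}
After op 3 (add /lw/0 49): {"dpy":[{"dxe":85,"k":21,"l":50,"npy":47},[80,27,78,88],{"ji":42,"kiv":97,"ykm":70}],"lw":[49,{"jvm":98,"la":0,"nhl":97,"vji":44},[79,32,7],{"ky":23,"vsy":68,"xv":56},[96,38,44],{"e":60,"ofy":71,"q":48,"vcj":60}],"nk":[[82,5,97,65],[47,18,31,45],[41,90,78,65]],"zer":{"cu":[20,73,68,51,14],"iw":[26,76],"wvb":[90,5]}}
After op 4 (remove /dpy/2/ykm): {"dpy":[{"dxe":85,"k":21,"l":50,"npy":47},[80,27,78,88],{"ji":42,"kiv":97}],"lw":[49,{"jvm":98,"la":0,"nhl":97,"vji":44},[79,32,7],{"ky":23,"vsy":68,"xv":56},[96,38,44],{"e":60,"ofy":71,"q":48,"vcj":60}],"nk":[[82,5,97,65],[47,18,31,45],[41,90,78,65]],"zer":{"cu":[20,73,68,51,14],"iw":[26,76],"wvb":[90,5]}}
After op 5 (add /wb 77): {"dpy":[{"dxe":85,"k":21,"l":50,"npy":47},[80,27,78,88],{"ji":42,"kiv":97}],"lw":[49,{"jvm":98,"la":0,"nhl":97,"vji":44},[79,32,7],{"ky":23,"vsy":68,"xv":56},[96,38,44],{"e":60,"ofy":71,"q":48,"vcj":60}],"nk":[[82,5,97,65],[47,18,31,45],[41,90,78,65]],"wb":77,"zer":{"cu":[20,73,68,51,14],"iw":[26,76],"wvb":[90,5]}}
After op 6 (replace /zer/cu/2 34): {"dpy":[{"dxe":85,"k":21,"l":50,"npy":47},[80,27,78,88],{"ji":42,"kiv":97}],"lw":[49,{"jvm":98,"la":0,"nhl":97,"vji":44},[79,32,7],{"ky":23,"vsy":68,"xv":56},[96,38,44],{"e":60,"ofy":71,"q":48,"vcj":60}],"nk":[[82,5,97,65],[47,18,31,45],[41,90,78,65]],"wb":77,"zer":{"cu":[20,73,34,51,14],"iw":[26,76],"wvb":[90,5]}}
After op 7 (replace /nk/1/3 60): {"dpy":[{"dxe":85,"k":21,"l":50,"npy":47},[80,27,78,88],{"ji":42,"kiv":97}],"lw":[49,{"jvm":98,"la":0,"nhl":97,"vji":44},[79,32,7],{"ky":23,"vsy":68,"xv":56},[96,38,44],{"e":60,"ofy":71,"q":48,"vcj":60}],"nk":[[82,5,97,65],[47,18,31,60],[41,90,78,65]],"wb":77,"zer":{"cu":[20,73,34,51,14],"iw":[26,76],"wvb":[90,5]}}
After op 8 (replace /lw/3 97): {"dpy":[{"dxe":85,"k":21,"l":50,"npy":47},[80,27,78,88],{"ji":42,"kiv":97}],"lw":[49,{"jvm":98,"la":0,"nhl":97,"vji":44},[79,32,7],97,[96,38,44],{"e":60,"ofy":71,"q":48,"vcj":60}],"nk":[[82,5,97,65],[47,18,31,60],[41,90,78,65]],"wb":77,"zer":{"cu":[20,73,34,51,14],"iw":[26,76],"wvb":[90,5]}}
After op 9 (add /lw/2/0 49): {"dpy":[{"dxe":85,"k":21,"l":50,"npy":47},[80,27,78,88],{"ji":42,"kiv":97}],"lw":[49,{"jvm":98,"la":0,"nhl":97,"vji":44},[49,79,32,7],97,[96,38,44],{"e":60,"ofy":71,"q":48,"vcj":60}],"nk":[[82,5,97,65],[47,18,31,60],[41,90,78,65]],"wb":77,"zer":{"cu":[20,73,34,51,14],"iw":[26,76],"wvb":[90,5]}}
After op 10 (add /lw/2/4 99): {"dpy":[{"dxe":85,"k":21,"l":50,"npy":47},[80,27,78,88],{"ji":42,"kiv":97}],"lw":[49,{"jvm":98,"la":0,"nhl":97,"vji":44},[49,79,32,7,99],97,[96,38,44],{"e":60,"ofy":71,"q":48,"vcj":60}],"nk":[[82,5,97,65],[47,18,31,60],[41,90,78,65]],"wb":77,"zer":{"cu":[20,73,34,51,14],"iw":[26,76],"wvb":[90,5]}}
After op 11 (add /dpy/0/z 88): {"dpy":[{"dxe":85,"k":21,"l":50,"npy":47,"z":88},[80,27,78,88],{"ji":42,"kiv":97}],"lw":[49,{"jvm":98,"la":0,"nhl":97,"vji":44},[49,79,32,7,99],97,[96,38,44],{"e":60,"ofy":71,"q":48,"vcj":60}],"nk":[[82,5,97,65],[47,18,31,60],[41,90,78,65]],"wb":77,"zer":{"cu":[20,73,34,51,14],"iw":[26,76],"wvb":[90,5]}}
After op 12 (replace /dpy/0/npy 76): {"dpy":[{"dxe":85,"k":21,"l":50,"npy":76,"z":88},[80,27,78,88],{"ji":42,"kiv":97}],"lw":[49,{"jvm":98,"la":0,"nhl":97,"vji":44},[49,79,32,7,99],97,[96,38,44],{"e":60,"ofy":71,"q":48,"vcj":60}],"nk":[[82,5,97,65],[47,18,31,60],[41,90,78,65]],"wb":77,"zer":{"cu":[20,73,34,51,14],"iw":[26,76],"wvb":[90,5]}}
Value at /nk/1/3: 60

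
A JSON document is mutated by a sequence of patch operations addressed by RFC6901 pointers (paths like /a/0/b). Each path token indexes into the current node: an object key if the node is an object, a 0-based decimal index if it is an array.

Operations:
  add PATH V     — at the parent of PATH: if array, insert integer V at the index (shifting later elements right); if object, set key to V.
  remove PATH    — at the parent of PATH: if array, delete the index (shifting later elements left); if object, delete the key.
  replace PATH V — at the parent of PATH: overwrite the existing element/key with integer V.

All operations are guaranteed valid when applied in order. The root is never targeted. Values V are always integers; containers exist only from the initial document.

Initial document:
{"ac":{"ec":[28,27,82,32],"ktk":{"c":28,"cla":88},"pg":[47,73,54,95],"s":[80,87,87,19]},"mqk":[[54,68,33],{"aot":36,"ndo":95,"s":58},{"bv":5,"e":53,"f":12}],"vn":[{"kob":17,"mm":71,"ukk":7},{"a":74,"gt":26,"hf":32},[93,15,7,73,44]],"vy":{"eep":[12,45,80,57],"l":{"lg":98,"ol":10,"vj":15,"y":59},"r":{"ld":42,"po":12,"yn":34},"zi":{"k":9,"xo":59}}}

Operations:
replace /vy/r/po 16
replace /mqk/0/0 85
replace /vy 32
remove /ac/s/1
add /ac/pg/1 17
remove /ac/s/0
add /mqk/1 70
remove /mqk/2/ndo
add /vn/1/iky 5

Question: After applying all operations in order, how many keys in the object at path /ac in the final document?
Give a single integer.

After op 1 (replace /vy/r/po 16): {"ac":{"ec":[28,27,82,32],"ktk":{"c":28,"cla":88},"pg":[47,73,54,95],"s":[80,87,87,19]},"mqk":[[54,68,33],{"aot":36,"ndo":95,"s":58},{"bv":5,"e":53,"f":12}],"vn":[{"kob":17,"mm":71,"ukk":7},{"a":74,"gt":26,"hf":32},[93,15,7,73,44]],"vy":{"eep":[12,45,80,57],"l":{"lg":98,"ol":10,"vj":15,"y":59},"r":{"ld":42,"po":16,"yn":34},"zi":{"k":9,"xo":59}}}
After op 2 (replace /mqk/0/0 85): {"ac":{"ec":[28,27,82,32],"ktk":{"c":28,"cla":88},"pg":[47,73,54,95],"s":[80,87,87,19]},"mqk":[[85,68,33],{"aot":36,"ndo":95,"s":58},{"bv":5,"e":53,"f":12}],"vn":[{"kob":17,"mm":71,"ukk":7},{"a":74,"gt":26,"hf":32},[93,15,7,73,44]],"vy":{"eep":[12,45,80,57],"l":{"lg":98,"ol":10,"vj":15,"y":59},"r":{"ld":42,"po":16,"yn":34},"zi":{"k":9,"xo":59}}}
After op 3 (replace /vy 32): {"ac":{"ec":[28,27,82,32],"ktk":{"c":28,"cla":88},"pg":[47,73,54,95],"s":[80,87,87,19]},"mqk":[[85,68,33],{"aot":36,"ndo":95,"s":58},{"bv":5,"e":53,"f":12}],"vn":[{"kob":17,"mm":71,"ukk":7},{"a":74,"gt":26,"hf":32},[93,15,7,73,44]],"vy":32}
After op 4 (remove /ac/s/1): {"ac":{"ec":[28,27,82,32],"ktk":{"c":28,"cla":88},"pg":[47,73,54,95],"s":[80,87,19]},"mqk":[[85,68,33],{"aot":36,"ndo":95,"s":58},{"bv":5,"e":53,"f":12}],"vn":[{"kob":17,"mm":71,"ukk":7},{"a":74,"gt":26,"hf":32},[93,15,7,73,44]],"vy":32}
After op 5 (add /ac/pg/1 17): {"ac":{"ec":[28,27,82,32],"ktk":{"c":28,"cla":88},"pg":[47,17,73,54,95],"s":[80,87,19]},"mqk":[[85,68,33],{"aot":36,"ndo":95,"s":58},{"bv":5,"e":53,"f":12}],"vn":[{"kob":17,"mm":71,"ukk":7},{"a":74,"gt":26,"hf":32},[93,15,7,73,44]],"vy":32}
After op 6 (remove /ac/s/0): {"ac":{"ec":[28,27,82,32],"ktk":{"c":28,"cla":88},"pg":[47,17,73,54,95],"s":[87,19]},"mqk":[[85,68,33],{"aot":36,"ndo":95,"s":58},{"bv":5,"e":53,"f":12}],"vn":[{"kob":17,"mm":71,"ukk":7},{"a":74,"gt":26,"hf":32},[93,15,7,73,44]],"vy":32}
After op 7 (add /mqk/1 70): {"ac":{"ec":[28,27,82,32],"ktk":{"c":28,"cla":88},"pg":[47,17,73,54,95],"s":[87,19]},"mqk":[[85,68,33],70,{"aot":36,"ndo":95,"s":58},{"bv":5,"e":53,"f":12}],"vn":[{"kob":17,"mm":71,"ukk":7},{"a":74,"gt":26,"hf":32},[93,15,7,73,44]],"vy":32}
After op 8 (remove /mqk/2/ndo): {"ac":{"ec":[28,27,82,32],"ktk":{"c":28,"cla":88},"pg":[47,17,73,54,95],"s":[87,19]},"mqk":[[85,68,33],70,{"aot":36,"s":58},{"bv":5,"e":53,"f":12}],"vn":[{"kob":17,"mm":71,"ukk":7},{"a":74,"gt":26,"hf":32},[93,15,7,73,44]],"vy":32}
After op 9 (add /vn/1/iky 5): {"ac":{"ec":[28,27,82,32],"ktk":{"c":28,"cla":88},"pg":[47,17,73,54,95],"s":[87,19]},"mqk":[[85,68,33],70,{"aot":36,"s":58},{"bv":5,"e":53,"f":12}],"vn":[{"kob":17,"mm":71,"ukk":7},{"a":74,"gt":26,"hf":32,"iky":5},[93,15,7,73,44]],"vy":32}
Size at path /ac: 4

Answer: 4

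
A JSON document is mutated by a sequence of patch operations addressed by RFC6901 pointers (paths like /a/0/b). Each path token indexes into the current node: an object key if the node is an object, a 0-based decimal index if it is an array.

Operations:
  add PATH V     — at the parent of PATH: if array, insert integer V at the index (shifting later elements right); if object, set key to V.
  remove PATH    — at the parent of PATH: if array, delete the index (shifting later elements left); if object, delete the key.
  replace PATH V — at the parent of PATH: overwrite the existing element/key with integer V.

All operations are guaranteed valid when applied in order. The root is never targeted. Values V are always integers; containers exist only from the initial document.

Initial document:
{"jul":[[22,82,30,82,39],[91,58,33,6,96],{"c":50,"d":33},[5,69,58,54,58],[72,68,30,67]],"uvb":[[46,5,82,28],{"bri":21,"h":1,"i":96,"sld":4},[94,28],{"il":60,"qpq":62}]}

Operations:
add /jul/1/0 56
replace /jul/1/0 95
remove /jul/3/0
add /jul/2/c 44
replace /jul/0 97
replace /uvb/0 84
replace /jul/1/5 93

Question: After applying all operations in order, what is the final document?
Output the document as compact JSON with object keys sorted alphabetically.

After op 1 (add /jul/1/0 56): {"jul":[[22,82,30,82,39],[56,91,58,33,6,96],{"c":50,"d":33},[5,69,58,54,58],[72,68,30,67]],"uvb":[[46,5,82,28],{"bri":21,"h":1,"i":96,"sld":4},[94,28],{"il":60,"qpq":62}]}
After op 2 (replace /jul/1/0 95): {"jul":[[22,82,30,82,39],[95,91,58,33,6,96],{"c":50,"d":33},[5,69,58,54,58],[72,68,30,67]],"uvb":[[46,5,82,28],{"bri":21,"h":1,"i":96,"sld":4},[94,28],{"il":60,"qpq":62}]}
After op 3 (remove /jul/3/0): {"jul":[[22,82,30,82,39],[95,91,58,33,6,96],{"c":50,"d":33},[69,58,54,58],[72,68,30,67]],"uvb":[[46,5,82,28],{"bri":21,"h":1,"i":96,"sld":4},[94,28],{"il":60,"qpq":62}]}
After op 4 (add /jul/2/c 44): {"jul":[[22,82,30,82,39],[95,91,58,33,6,96],{"c":44,"d":33},[69,58,54,58],[72,68,30,67]],"uvb":[[46,5,82,28],{"bri":21,"h":1,"i":96,"sld":4},[94,28],{"il":60,"qpq":62}]}
After op 5 (replace /jul/0 97): {"jul":[97,[95,91,58,33,6,96],{"c":44,"d":33},[69,58,54,58],[72,68,30,67]],"uvb":[[46,5,82,28],{"bri":21,"h":1,"i":96,"sld":4},[94,28],{"il":60,"qpq":62}]}
After op 6 (replace /uvb/0 84): {"jul":[97,[95,91,58,33,6,96],{"c":44,"d":33},[69,58,54,58],[72,68,30,67]],"uvb":[84,{"bri":21,"h":1,"i":96,"sld":4},[94,28],{"il":60,"qpq":62}]}
After op 7 (replace /jul/1/5 93): {"jul":[97,[95,91,58,33,6,93],{"c":44,"d":33},[69,58,54,58],[72,68,30,67]],"uvb":[84,{"bri":21,"h":1,"i":96,"sld":4},[94,28],{"il":60,"qpq":62}]}

Answer: {"jul":[97,[95,91,58,33,6,93],{"c":44,"d":33},[69,58,54,58],[72,68,30,67]],"uvb":[84,{"bri":21,"h":1,"i":96,"sld":4},[94,28],{"il":60,"qpq":62}]}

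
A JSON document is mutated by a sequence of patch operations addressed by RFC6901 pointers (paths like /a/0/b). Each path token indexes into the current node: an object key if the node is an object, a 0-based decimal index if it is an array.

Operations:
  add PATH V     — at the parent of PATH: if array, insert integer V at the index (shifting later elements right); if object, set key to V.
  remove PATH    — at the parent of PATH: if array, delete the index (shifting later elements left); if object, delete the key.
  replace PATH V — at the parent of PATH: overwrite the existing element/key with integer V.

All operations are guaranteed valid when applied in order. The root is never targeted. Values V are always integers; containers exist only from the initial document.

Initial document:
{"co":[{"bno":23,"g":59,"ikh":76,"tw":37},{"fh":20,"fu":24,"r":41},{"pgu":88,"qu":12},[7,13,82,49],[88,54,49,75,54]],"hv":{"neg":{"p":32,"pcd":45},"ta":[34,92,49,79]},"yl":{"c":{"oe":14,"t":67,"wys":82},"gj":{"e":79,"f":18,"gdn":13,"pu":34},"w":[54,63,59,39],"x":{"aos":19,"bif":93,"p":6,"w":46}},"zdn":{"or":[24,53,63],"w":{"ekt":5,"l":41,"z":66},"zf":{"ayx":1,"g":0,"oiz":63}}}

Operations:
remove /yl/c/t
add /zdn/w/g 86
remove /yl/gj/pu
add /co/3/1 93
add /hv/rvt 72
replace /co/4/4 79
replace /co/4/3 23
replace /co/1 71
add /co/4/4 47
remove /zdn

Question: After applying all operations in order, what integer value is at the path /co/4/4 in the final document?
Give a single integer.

After op 1 (remove /yl/c/t): {"co":[{"bno":23,"g":59,"ikh":76,"tw":37},{"fh":20,"fu":24,"r":41},{"pgu":88,"qu":12},[7,13,82,49],[88,54,49,75,54]],"hv":{"neg":{"p":32,"pcd":45},"ta":[34,92,49,79]},"yl":{"c":{"oe":14,"wys":82},"gj":{"e":79,"f":18,"gdn":13,"pu":34},"w":[54,63,59,39],"x":{"aos":19,"bif":93,"p":6,"w":46}},"zdn":{"or":[24,53,63],"w":{"ekt":5,"l":41,"z":66},"zf":{"ayx":1,"g":0,"oiz":63}}}
After op 2 (add /zdn/w/g 86): {"co":[{"bno":23,"g":59,"ikh":76,"tw":37},{"fh":20,"fu":24,"r":41},{"pgu":88,"qu":12},[7,13,82,49],[88,54,49,75,54]],"hv":{"neg":{"p":32,"pcd":45},"ta":[34,92,49,79]},"yl":{"c":{"oe":14,"wys":82},"gj":{"e":79,"f":18,"gdn":13,"pu":34},"w":[54,63,59,39],"x":{"aos":19,"bif":93,"p":6,"w":46}},"zdn":{"or":[24,53,63],"w":{"ekt":5,"g":86,"l":41,"z":66},"zf":{"ayx":1,"g":0,"oiz":63}}}
After op 3 (remove /yl/gj/pu): {"co":[{"bno":23,"g":59,"ikh":76,"tw":37},{"fh":20,"fu":24,"r":41},{"pgu":88,"qu":12},[7,13,82,49],[88,54,49,75,54]],"hv":{"neg":{"p":32,"pcd":45},"ta":[34,92,49,79]},"yl":{"c":{"oe":14,"wys":82},"gj":{"e":79,"f":18,"gdn":13},"w":[54,63,59,39],"x":{"aos":19,"bif":93,"p":6,"w":46}},"zdn":{"or":[24,53,63],"w":{"ekt":5,"g":86,"l":41,"z":66},"zf":{"ayx":1,"g":0,"oiz":63}}}
After op 4 (add /co/3/1 93): {"co":[{"bno":23,"g":59,"ikh":76,"tw":37},{"fh":20,"fu":24,"r":41},{"pgu":88,"qu":12},[7,93,13,82,49],[88,54,49,75,54]],"hv":{"neg":{"p":32,"pcd":45},"ta":[34,92,49,79]},"yl":{"c":{"oe":14,"wys":82},"gj":{"e":79,"f":18,"gdn":13},"w":[54,63,59,39],"x":{"aos":19,"bif":93,"p":6,"w":46}},"zdn":{"or":[24,53,63],"w":{"ekt":5,"g":86,"l":41,"z":66},"zf":{"ayx":1,"g":0,"oiz":63}}}
After op 5 (add /hv/rvt 72): {"co":[{"bno":23,"g":59,"ikh":76,"tw":37},{"fh":20,"fu":24,"r":41},{"pgu":88,"qu":12},[7,93,13,82,49],[88,54,49,75,54]],"hv":{"neg":{"p":32,"pcd":45},"rvt":72,"ta":[34,92,49,79]},"yl":{"c":{"oe":14,"wys":82},"gj":{"e":79,"f":18,"gdn":13},"w":[54,63,59,39],"x":{"aos":19,"bif":93,"p":6,"w":46}},"zdn":{"or":[24,53,63],"w":{"ekt":5,"g":86,"l":41,"z":66},"zf":{"ayx":1,"g":0,"oiz":63}}}
After op 6 (replace /co/4/4 79): {"co":[{"bno":23,"g":59,"ikh":76,"tw":37},{"fh":20,"fu":24,"r":41},{"pgu":88,"qu":12},[7,93,13,82,49],[88,54,49,75,79]],"hv":{"neg":{"p":32,"pcd":45},"rvt":72,"ta":[34,92,49,79]},"yl":{"c":{"oe":14,"wys":82},"gj":{"e":79,"f":18,"gdn":13},"w":[54,63,59,39],"x":{"aos":19,"bif":93,"p":6,"w":46}},"zdn":{"or":[24,53,63],"w":{"ekt":5,"g":86,"l":41,"z":66},"zf":{"ayx":1,"g":0,"oiz":63}}}
After op 7 (replace /co/4/3 23): {"co":[{"bno":23,"g":59,"ikh":76,"tw":37},{"fh":20,"fu":24,"r":41},{"pgu":88,"qu":12},[7,93,13,82,49],[88,54,49,23,79]],"hv":{"neg":{"p":32,"pcd":45},"rvt":72,"ta":[34,92,49,79]},"yl":{"c":{"oe":14,"wys":82},"gj":{"e":79,"f":18,"gdn":13},"w":[54,63,59,39],"x":{"aos":19,"bif":93,"p":6,"w":46}},"zdn":{"or":[24,53,63],"w":{"ekt":5,"g":86,"l":41,"z":66},"zf":{"ayx":1,"g":0,"oiz":63}}}
After op 8 (replace /co/1 71): {"co":[{"bno":23,"g":59,"ikh":76,"tw":37},71,{"pgu":88,"qu":12},[7,93,13,82,49],[88,54,49,23,79]],"hv":{"neg":{"p":32,"pcd":45},"rvt":72,"ta":[34,92,49,79]},"yl":{"c":{"oe":14,"wys":82},"gj":{"e":79,"f":18,"gdn":13},"w":[54,63,59,39],"x":{"aos":19,"bif":93,"p":6,"w":46}},"zdn":{"or":[24,53,63],"w":{"ekt":5,"g":86,"l":41,"z":66},"zf":{"ayx":1,"g":0,"oiz":63}}}
After op 9 (add /co/4/4 47): {"co":[{"bno":23,"g":59,"ikh":76,"tw":37},71,{"pgu":88,"qu":12},[7,93,13,82,49],[88,54,49,23,47,79]],"hv":{"neg":{"p":32,"pcd":45},"rvt":72,"ta":[34,92,49,79]},"yl":{"c":{"oe":14,"wys":82},"gj":{"e":79,"f":18,"gdn":13},"w":[54,63,59,39],"x":{"aos":19,"bif":93,"p":6,"w":46}},"zdn":{"or":[24,53,63],"w":{"ekt":5,"g":86,"l":41,"z":66},"zf":{"ayx":1,"g":0,"oiz":63}}}
After op 10 (remove /zdn): {"co":[{"bno":23,"g":59,"ikh":76,"tw":37},71,{"pgu":88,"qu":12},[7,93,13,82,49],[88,54,49,23,47,79]],"hv":{"neg":{"p":32,"pcd":45},"rvt":72,"ta":[34,92,49,79]},"yl":{"c":{"oe":14,"wys":82},"gj":{"e":79,"f":18,"gdn":13},"w":[54,63,59,39],"x":{"aos":19,"bif":93,"p":6,"w":46}}}
Value at /co/4/4: 47

Answer: 47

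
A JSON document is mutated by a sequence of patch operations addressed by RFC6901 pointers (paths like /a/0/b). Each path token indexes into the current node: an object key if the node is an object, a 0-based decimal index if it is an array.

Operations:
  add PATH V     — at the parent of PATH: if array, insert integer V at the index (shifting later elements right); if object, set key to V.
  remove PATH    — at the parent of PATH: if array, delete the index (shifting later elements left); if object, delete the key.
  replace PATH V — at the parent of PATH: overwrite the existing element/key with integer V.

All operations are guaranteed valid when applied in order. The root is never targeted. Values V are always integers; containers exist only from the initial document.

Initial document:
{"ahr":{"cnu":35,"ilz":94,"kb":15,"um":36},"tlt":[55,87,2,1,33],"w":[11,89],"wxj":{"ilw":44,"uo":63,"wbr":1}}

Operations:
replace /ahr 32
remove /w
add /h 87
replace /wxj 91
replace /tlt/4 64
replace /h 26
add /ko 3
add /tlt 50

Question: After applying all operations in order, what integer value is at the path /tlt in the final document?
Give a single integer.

After op 1 (replace /ahr 32): {"ahr":32,"tlt":[55,87,2,1,33],"w":[11,89],"wxj":{"ilw":44,"uo":63,"wbr":1}}
After op 2 (remove /w): {"ahr":32,"tlt":[55,87,2,1,33],"wxj":{"ilw":44,"uo":63,"wbr":1}}
After op 3 (add /h 87): {"ahr":32,"h":87,"tlt":[55,87,2,1,33],"wxj":{"ilw":44,"uo":63,"wbr":1}}
After op 4 (replace /wxj 91): {"ahr":32,"h":87,"tlt":[55,87,2,1,33],"wxj":91}
After op 5 (replace /tlt/4 64): {"ahr":32,"h":87,"tlt":[55,87,2,1,64],"wxj":91}
After op 6 (replace /h 26): {"ahr":32,"h":26,"tlt":[55,87,2,1,64],"wxj":91}
After op 7 (add /ko 3): {"ahr":32,"h":26,"ko":3,"tlt":[55,87,2,1,64],"wxj":91}
After op 8 (add /tlt 50): {"ahr":32,"h":26,"ko":3,"tlt":50,"wxj":91}
Value at /tlt: 50

Answer: 50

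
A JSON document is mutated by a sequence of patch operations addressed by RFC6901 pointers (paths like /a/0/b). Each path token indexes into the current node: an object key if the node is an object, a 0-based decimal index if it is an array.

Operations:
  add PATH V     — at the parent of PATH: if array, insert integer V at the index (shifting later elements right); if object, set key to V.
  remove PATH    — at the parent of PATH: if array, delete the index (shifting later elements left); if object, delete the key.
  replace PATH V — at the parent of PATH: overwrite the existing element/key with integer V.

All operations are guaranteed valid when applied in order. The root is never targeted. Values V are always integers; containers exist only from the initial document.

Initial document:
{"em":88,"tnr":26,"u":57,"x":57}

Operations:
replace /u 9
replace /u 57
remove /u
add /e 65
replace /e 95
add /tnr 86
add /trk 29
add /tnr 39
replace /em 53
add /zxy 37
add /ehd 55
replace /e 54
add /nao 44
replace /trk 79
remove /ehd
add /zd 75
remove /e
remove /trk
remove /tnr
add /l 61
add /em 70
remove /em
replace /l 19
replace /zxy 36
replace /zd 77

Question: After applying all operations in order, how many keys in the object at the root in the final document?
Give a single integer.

After op 1 (replace /u 9): {"em":88,"tnr":26,"u":9,"x":57}
After op 2 (replace /u 57): {"em":88,"tnr":26,"u":57,"x":57}
After op 3 (remove /u): {"em":88,"tnr":26,"x":57}
After op 4 (add /e 65): {"e":65,"em":88,"tnr":26,"x":57}
After op 5 (replace /e 95): {"e":95,"em":88,"tnr":26,"x":57}
After op 6 (add /tnr 86): {"e":95,"em":88,"tnr":86,"x":57}
After op 7 (add /trk 29): {"e":95,"em":88,"tnr":86,"trk":29,"x":57}
After op 8 (add /tnr 39): {"e":95,"em":88,"tnr":39,"trk":29,"x":57}
After op 9 (replace /em 53): {"e":95,"em":53,"tnr":39,"trk":29,"x":57}
After op 10 (add /zxy 37): {"e":95,"em":53,"tnr":39,"trk":29,"x":57,"zxy":37}
After op 11 (add /ehd 55): {"e":95,"ehd":55,"em":53,"tnr":39,"trk":29,"x":57,"zxy":37}
After op 12 (replace /e 54): {"e":54,"ehd":55,"em":53,"tnr":39,"trk":29,"x":57,"zxy":37}
After op 13 (add /nao 44): {"e":54,"ehd":55,"em":53,"nao":44,"tnr":39,"trk":29,"x":57,"zxy":37}
After op 14 (replace /trk 79): {"e":54,"ehd":55,"em":53,"nao":44,"tnr":39,"trk":79,"x":57,"zxy":37}
After op 15 (remove /ehd): {"e":54,"em":53,"nao":44,"tnr":39,"trk":79,"x":57,"zxy":37}
After op 16 (add /zd 75): {"e":54,"em":53,"nao":44,"tnr":39,"trk":79,"x":57,"zd":75,"zxy":37}
After op 17 (remove /e): {"em":53,"nao":44,"tnr":39,"trk":79,"x":57,"zd":75,"zxy":37}
After op 18 (remove /trk): {"em":53,"nao":44,"tnr":39,"x":57,"zd":75,"zxy":37}
After op 19 (remove /tnr): {"em":53,"nao":44,"x":57,"zd":75,"zxy":37}
After op 20 (add /l 61): {"em":53,"l":61,"nao":44,"x":57,"zd":75,"zxy":37}
After op 21 (add /em 70): {"em":70,"l":61,"nao":44,"x":57,"zd":75,"zxy":37}
After op 22 (remove /em): {"l":61,"nao":44,"x":57,"zd":75,"zxy":37}
After op 23 (replace /l 19): {"l":19,"nao":44,"x":57,"zd":75,"zxy":37}
After op 24 (replace /zxy 36): {"l":19,"nao":44,"x":57,"zd":75,"zxy":36}
After op 25 (replace /zd 77): {"l":19,"nao":44,"x":57,"zd":77,"zxy":36}
Size at the root: 5

Answer: 5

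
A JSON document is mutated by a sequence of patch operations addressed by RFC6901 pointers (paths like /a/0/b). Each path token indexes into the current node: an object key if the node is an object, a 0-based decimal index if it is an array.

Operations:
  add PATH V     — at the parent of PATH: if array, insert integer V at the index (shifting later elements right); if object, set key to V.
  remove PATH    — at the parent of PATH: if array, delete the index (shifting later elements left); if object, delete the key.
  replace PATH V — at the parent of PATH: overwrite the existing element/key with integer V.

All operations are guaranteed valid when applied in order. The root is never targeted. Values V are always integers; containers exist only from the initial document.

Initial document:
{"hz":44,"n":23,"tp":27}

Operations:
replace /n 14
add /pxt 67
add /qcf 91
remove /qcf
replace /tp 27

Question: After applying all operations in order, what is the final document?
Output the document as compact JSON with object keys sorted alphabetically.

Answer: {"hz":44,"n":14,"pxt":67,"tp":27}

Derivation:
After op 1 (replace /n 14): {"hz":44,"n":14,"tp":27}
After op 2 (add /pxt 67): {"hz":44,"n":14,"pxt":67,"tp":27}
After op 3 (add /qcf 91): {"hz":44,"n":14,"pxt":67,"qcf":91,"tp":27}
After op 4 (remove /qcf): {"hz":44,"n":14,"pxt":67,"tp":27}
After op 5 (replace /tp 27): {"hz":44,"n":14,"pxt":67,"tp":27}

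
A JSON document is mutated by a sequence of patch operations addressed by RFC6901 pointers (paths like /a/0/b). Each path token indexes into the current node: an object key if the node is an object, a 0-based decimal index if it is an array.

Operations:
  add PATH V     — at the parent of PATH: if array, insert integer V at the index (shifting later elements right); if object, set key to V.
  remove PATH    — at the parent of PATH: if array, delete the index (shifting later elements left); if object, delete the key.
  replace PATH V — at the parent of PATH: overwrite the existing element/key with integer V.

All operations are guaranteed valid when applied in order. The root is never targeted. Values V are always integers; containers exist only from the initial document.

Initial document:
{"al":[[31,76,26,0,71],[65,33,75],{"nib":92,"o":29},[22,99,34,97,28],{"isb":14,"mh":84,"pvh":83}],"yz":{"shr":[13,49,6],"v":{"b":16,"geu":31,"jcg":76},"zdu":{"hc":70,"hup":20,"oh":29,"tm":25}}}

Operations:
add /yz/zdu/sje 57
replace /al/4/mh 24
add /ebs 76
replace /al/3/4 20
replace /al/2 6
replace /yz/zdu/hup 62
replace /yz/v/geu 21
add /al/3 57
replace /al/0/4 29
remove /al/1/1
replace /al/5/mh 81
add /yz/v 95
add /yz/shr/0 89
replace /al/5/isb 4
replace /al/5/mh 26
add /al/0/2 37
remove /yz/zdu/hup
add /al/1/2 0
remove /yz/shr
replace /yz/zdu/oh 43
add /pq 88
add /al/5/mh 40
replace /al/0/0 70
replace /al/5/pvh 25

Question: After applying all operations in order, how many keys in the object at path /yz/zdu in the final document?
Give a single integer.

Answer: 4

Derivation:
After op 1 (add /yz/zdu/sje 57): {"al":[[31,76,26,0,71],[65,33,75],{"nib":92,"o":29},[22,99,34,97,28],{"isb":14,"mh":84,"pvh":83}],"yz":{"shr":[13,49,6],"v":{"b":16,"geu":31,"jcg":76},"zdu":{"hc":70,"hup":20,"oh":29,"sje":57,"tm":25}}}
After op 2 (replace /al/4/mh 24): {"al":[[31,76,26,0,71],[65,33,75],{"nib":92,"o":29},[22,99,34,97,28],{"isb":14,"mh":24,"pvh":83}],"yz":{"shr":[13,49,6],"v":{"b":16,"geu":31,"jcg":76},"zdu":{"hc":70,"hup":20,"oh":29,"sje":57,"tm":25}}}
After op 3 (add /ebs 76): {"al":[[31,76,26,0,71],[65,33,75],{"nib":92,"o":29},[22,99,34,97,28],{"isb":14,"mh":24,"pvh":83}],"ebs":76,"yz":{"shr":[13,49,6],"v":{"b":16,"geu":31,"jcg":76},"zdu":{"hc":70,"hup":20,"oh":29,"sje":57,"tm":25}}}
After op 4 (replace /al/3/4 20): {"al":[[31,76,26,0,71],[65,33,75],{"nib":92,"o":29},[22,99,34,97,20],{"isb":14,"mh":24,"pvh":83}],"ebs":76,"yz":{"shr":[13,49,6],"v":{"b":16,"geu":31,"jcg":76},"zdu":{"hc":70,"hup":20,"oh":29,"sje":57,"tm":25}}}
After op 5 (replace /al/2 6): {"al":[[31,76,26,0,71],[65,33,75],6,[22,99,34,97,20],{"isb":14,"mh":24,"pvh":83}],"ebs":76,"yz":{"shr":[13,49,6],"v":{"b":16,"geu":31,"jcg":76},"zdu":{"hc":70,"hup":20,"oh":29,"sje":57,"tm":25}}}
After op 6 (replace /yz/zdu/hup 62): {"al":[[31,76,26,0,71],[65,33,75],6,[22,99,34,97,20],{"isb":14,"mh":24,"pvh":83}],"ebs":76,"yz":{"shr":[13,49,6],"v":{"b":16,"geu":31,"jcg":76},"zdu":{"hc":70,"hup":62,"oh":29,"sje":57,"tm":25}}}
After op 7 (replace /yz/v/geu 21): {"al":[[31,76,26,0,71],[65,33,75],6,[22,99,34,97,20],{"isb":14,"mh":24,"pvh":83}],"ebs":76,"yz":{"shr":[13,49,6],"v":{"b":16,"geu":21,"jcg":76},"zdu":{"hc":70,"hup":62,"oh":29,"sje":57,"tm":25}}}
After op 8 (add /al/3 57): {"al":[[31,76,26,0,71],[65,33,75],6,57,[22,99,34,97,20],{"isb":14,"mh":24,"pvh":83}],"ebs":76,"yz":{"shr":[13,49,6],"v":{"b":16,"geu":21,"jcg":76},"zdu":{"hc":70,"hup":62,"oh":29,"sje":57,"tm":25}}}
After op 9 (replace /al/0/4 29): {"al":[[31,76,26,0,29],[65,33,75],6,57,[22,99,34,97,20],{"isb":14,"mh":24,"pvh":83}],"ebs":76,"yz":{"shr":[13,49,6],"v":{"b":16,"geu":21,"jcg":76},"zdu":{"hc":70,"hup":62,"oh":29,"sje":57,"tm":25}}}
After op 10 (remove /al/1/1): {"al":[[31,76,26,0,29],[65,75],6,57,[22,99,34,97,20],{"isb":14,"mh":24,"pvh":83}],"ebs":76,"yz":{"shr":[13,49,6],"v":{"b":16,"geu":21,"jcg":76},"zdu":{"hc":70,"hup":62,"oh":29,"sje":57,"tm":25}}}
After op 11 (replace /al/5/mh 81): {"al":[[31,76,26,0,29],[65,75],6,57,[22,99,34,97,20],{"isb":14,"mh":81,"pvh":83}],"ebs":76,"yz":{"shr":[13,49,6],"v":{"b":16,"geu":21,"jcg":76},"zdu":{"hc":70,"hup":62,"oh":29,"sje":57,"tm":25}}}
After op 12 (add /yz/v 95): {"al":[[31,76,26,0,29],[65,75],6,57,[22,99,34,97,20],{"isb":14,"mh":81,"pvh":83}],"ebs":76,"yz":{"shr":[13,49,6],"v":95,"zdu":{"hc":70,"hup":62,"oh":29,"sje":57,"tm":25}}}
After op 13 (add /yz/shr/0 89): {"al":[[31,76,26,0,29],[65,75],6,57,[22,99,34,97,20],{"isb":14,"mh":81,"pvh":83}],"ebs":76,"yz":{"shr":[89,13,49,6],"v":95,"zdu":{"hc":70,"hup":62,"oh":29,"sje":57,"tm":25}}}
After op 14 (replace /al/5/isb 4): {"al":[[31,76,26,0,29],[65,75],6,57,[22,99,34,97,20],{"isb":4,"mh":81,"pvh":83}],"ebs":76,"yz":{"shr":[89,13,49,6],"v":95,"zdu":{"hc":70,"hup":62,"oh":29,"sje":57,"tm":25}}}
After op 15 (replace /al/5/mh 26): {"al":[[31,76,26,0,29],[65,75],6,57,[22,99,34,97,20],{"isb":4,"mh":26,"pvh":83}],"ebs":76,"yz":{"shr":[89,13,49,6],"v":95,"zdu":{"hc":70,"hup":62,"oh":29,"sje":57,"tm":25}}}
After op 16 (add /al/0/2 37): {"al":[[31,76,37,26,0,29],[65,75],6,57,[22,99,34,97,20],{"isb":4,"mh":26,"pvh":83}],"ebs":76,"yz":{"shr":[89,13,49,6],"v":95,"zdu":{"hc":70,"hup":62,"oh":29,"sje":57,"tm":25}}}
After op 17 (remove /yz/zdu/hup): {"al":[[31,76,37,26,0,29],[65,75],6,57,[22,99,34,97,20],{"isb":4,"mh":26,"pvh":83}],"ebs":76,"yz":{"shr":[89,13,49,6],"v":95,"zdu":{"hc":70,"oh":29,"sje":57,"tm":25}}}
After op 18 (add /al/1/2 0): {"al":[[31,76,37,26,0,29],[65,75,0],6,57,[22,99,34,97,20],{"isb":4,"mh":26,"pvh":83}],"ebs":76,"yz":{"shr":[89,13,49,6],"v":95,"zdu":{"hc":70,"oh":29,"sje":57,"tm":25}}}
After op 19 (remove /yz/shr): {"al":[[31,76,37,26,0,29],[65,75,0],6,57,[22,99,34,97,20],{"isb":4,"mh":26,"pvh":83}],"ebs":76,"yz":{"v":95,"zdu":{"hc":70,"oh":29,"sje":57,"tm":25}}}
After op 20 (replace /yz/zdu/oh 43): {"al":[[31,76,37,26,0,29],[65,75,0],6,57,[22,99,34,97,20],{"isb":4,"mh":26,"pvh":83}],"ebs":76,"yz":{"v":95,"zdu":{"hc":70,"oh":43,"sje":57,"tm":25}}}
After op 21 (add /pq 88): {"al":[[31,76,37,26,0,29],[65,75,0],6,57,[22,99,34,97,20],{"isb":4,"mh":26,"pvh":83}],"ebs":76,"pq":88,"yz":{"v":95,"zdu":{"hc":70,"oh":43,"sje":57,"tm":25}}}
After op 22 (add /al/5/mh 40): {"al":[[31,76,37,26,0,29],[65,75,0],6,57,[22,99,34,97,20],{"isb":4,"mh":40,"pvh":83}],"ebs":76,"pq":88,"yz":{"v":95,"zdu":{"hc":70,"oh":43,"sje":57,"tm":25}}}
After op 23 (replace /al/0/0 70): {"al":[[70,76,37,26,0,29],[65,75,0],6,57,[22,99,34,97,20],{"isb":4,"mh":40,"pvh":83}],"ebs":76,"pq":88,"yz":{"v":95,"zdu":{"hc":70,"oh":43,"sje":57,"tm":25}}}
After op 24 (replace /al/5/pvh 25): {"al":[[70,76,37,26,0,29],[65,75,0],6,57,[22,99,34,97,20],{"isb":4,"mh":40,"pvh":25}],"ebs":76,"pq":88,"yz":{"v":95,"zdu":{"hc":70,"oh":43,"sje":57,"tm":25}}}
Size at path /yz/zdu: 4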